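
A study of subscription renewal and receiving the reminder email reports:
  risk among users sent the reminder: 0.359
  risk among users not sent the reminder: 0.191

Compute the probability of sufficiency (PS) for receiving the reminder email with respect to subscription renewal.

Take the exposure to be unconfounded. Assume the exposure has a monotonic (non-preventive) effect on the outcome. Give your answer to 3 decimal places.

Let p₁ = 0.359, p₀ = 0.191.
Under exogeneity and monotonicity, PS = (p₁ − p₀) / (1 − p₀).
PS = (0.359 − 0.191) / (1 − 0.191) = 0.168 / 0.809 ≈ 0.2077

PS ≈ 0.208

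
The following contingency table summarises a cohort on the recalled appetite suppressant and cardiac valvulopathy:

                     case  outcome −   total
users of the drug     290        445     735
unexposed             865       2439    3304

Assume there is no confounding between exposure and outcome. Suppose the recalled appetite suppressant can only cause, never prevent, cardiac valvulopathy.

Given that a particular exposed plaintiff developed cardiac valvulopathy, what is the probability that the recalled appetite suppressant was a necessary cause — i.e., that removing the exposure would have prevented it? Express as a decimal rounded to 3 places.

p₁ = P(outcome | exposed) = 290/735 = 0.39456
p₀ = P(outcome | unexposed) = 865/3304 = 0.2618
Under exogeneity and monotonicity, PN = (p₁ − p₀)/p₁.
PN = (0.39456 − 0.2618) / 0.39456 ≈ 0.3365

PN ≈ 0.336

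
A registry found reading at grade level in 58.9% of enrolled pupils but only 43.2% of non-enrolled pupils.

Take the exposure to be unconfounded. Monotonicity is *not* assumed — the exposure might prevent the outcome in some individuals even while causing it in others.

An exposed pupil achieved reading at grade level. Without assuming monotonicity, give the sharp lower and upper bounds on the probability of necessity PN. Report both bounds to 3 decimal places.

0.267 ≤ PN ≤ 0.964

p₁ = 0.589, p₀ = 0.432.
Under exogeneity alone the bounds on PN are max{0,(p₁−p₀)/p₁} ≤ PN ≤ min{1,(1−p₀)/p₁}.
  lower = (p₁ − p₀)/p₁ = 0.157 / 0.589 ≈ 0.2666
  upper = min{1, (1 − p₀)/p₁} = 0.568 / 0.589 ≈ 0.9643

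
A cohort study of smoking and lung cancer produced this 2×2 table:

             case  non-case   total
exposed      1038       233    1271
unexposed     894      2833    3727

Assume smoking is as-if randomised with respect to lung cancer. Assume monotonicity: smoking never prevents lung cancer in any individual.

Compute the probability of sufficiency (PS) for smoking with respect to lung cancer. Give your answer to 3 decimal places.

p₁ = P(outcome | exposed) = 1038/1271 = 0.81668
p₀ = P(outcome | unexposed) = 894/3727 = 0.23987
Under exogeneity and monotonicity, PS = (p₁ − p₀) / (1 − p₀).
PS = (0.81668 − 0.23987) / (1 − 0.23987) = 0.57681 / 0.76013 ≈ 0.7588

PS ≈ 0.759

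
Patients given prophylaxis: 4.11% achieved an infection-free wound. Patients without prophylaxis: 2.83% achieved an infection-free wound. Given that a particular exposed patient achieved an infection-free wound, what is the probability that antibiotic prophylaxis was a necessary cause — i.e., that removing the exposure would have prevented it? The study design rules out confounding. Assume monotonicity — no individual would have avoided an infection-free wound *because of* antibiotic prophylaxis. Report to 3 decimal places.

PN ≈ 0.311

p₁ = 0.0411, p₀ = 0.0283.
Under exogeneity and monotonicity, PN = (p₁ − p₀) / p₁.
PN = (0.0411 − 0.0283) / 0.0411 = 0.0128 / 0.0411 ≈ 0.3114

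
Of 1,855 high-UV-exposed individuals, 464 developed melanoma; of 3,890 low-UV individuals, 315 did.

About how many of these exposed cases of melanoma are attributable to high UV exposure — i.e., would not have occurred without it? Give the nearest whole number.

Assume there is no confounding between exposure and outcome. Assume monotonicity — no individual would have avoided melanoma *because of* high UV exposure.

p₁ = P(outcome | exposed) = 464/1855 = 0.25013
p₀ = P(outcome | unexposed) = 315/3890 = 0.080977
PN = (p₁ − p₀)/p₁ = (0.25013 − 0.080977) / 0.25013 ≈ 0.67627.
Attributable cases ≈ PN × (exposed cases) = 0.67627 × 464 ≈ 313.79.

about 314 cases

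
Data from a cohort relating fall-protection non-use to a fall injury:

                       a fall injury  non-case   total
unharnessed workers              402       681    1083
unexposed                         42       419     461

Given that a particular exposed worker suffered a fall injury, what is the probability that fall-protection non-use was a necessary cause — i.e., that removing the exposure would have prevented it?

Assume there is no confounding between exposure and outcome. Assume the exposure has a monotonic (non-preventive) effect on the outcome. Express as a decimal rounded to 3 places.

p₁ = P(outcome | exposed) = 402/1083 = 0.37119
p₀ = P(outcome | unexposed) = 42/461 = 0.091106
Under exogeneity and monotonicity, PN = (p₁ − p₀) / p₁.
PN = (0.37119 − 0.091106) / 0.37119 = 0.28008 / 0.37119 ≈ 0.7546

PN ≈ 0.755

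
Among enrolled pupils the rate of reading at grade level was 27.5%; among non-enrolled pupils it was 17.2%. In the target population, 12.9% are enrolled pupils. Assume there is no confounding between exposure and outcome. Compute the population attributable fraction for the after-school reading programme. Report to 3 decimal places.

PAF ≈ 0.072

p₁ = 0.275, p₀ = 0.172.
Overall risk P(Y=1) = π·p₁ + (1−π)·p₀ = 0.129×0.275 + 0.871×0.172 = 0.18529.
Under exogeneity, PAF = [P(Y=1) − p₀] / P(Y=1).
PAF = (0.18529 − 0.172) / 0.18529 ≈ 0.0717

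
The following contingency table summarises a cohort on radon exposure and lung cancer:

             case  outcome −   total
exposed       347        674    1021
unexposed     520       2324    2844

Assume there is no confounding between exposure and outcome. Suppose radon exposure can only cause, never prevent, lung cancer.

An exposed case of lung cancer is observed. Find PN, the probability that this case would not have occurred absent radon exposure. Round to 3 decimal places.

p₁ = P(outcome | exposed) = 347/1021 = 0.33986
p₀ = P(outcome | unexposed) = 520/2844 = 0.18284
Under exogeneity and monotonicity, PN = (p₁ − p₀) / p₁.
PN = (0.33986 − 0.18284) / 0.33986 = 0.15702 / 0.33986 ≈ 0.4620

PN ≈ 0.462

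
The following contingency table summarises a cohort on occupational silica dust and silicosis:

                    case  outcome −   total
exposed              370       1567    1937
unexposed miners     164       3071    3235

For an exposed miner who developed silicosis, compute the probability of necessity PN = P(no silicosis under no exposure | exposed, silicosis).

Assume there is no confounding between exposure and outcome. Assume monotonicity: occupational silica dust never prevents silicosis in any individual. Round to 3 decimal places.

p₁ = P(outcome | exposed) = 370/1937 = 0.19102
p₀ = P(outcome | unexposed) = 164/3235 = 0.050696
Under exogeneity and monotonicity, PN = (p₁ − p₀)/p₁.
PN = (0.19102 − 0.050696) / 0.19102 ≈ 0.7346

PN ≈ 0.735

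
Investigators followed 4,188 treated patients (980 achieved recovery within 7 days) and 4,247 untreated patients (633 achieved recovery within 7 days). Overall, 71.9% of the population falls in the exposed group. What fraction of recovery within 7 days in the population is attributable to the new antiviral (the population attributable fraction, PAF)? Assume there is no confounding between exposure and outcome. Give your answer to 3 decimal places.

PAF ≈ 0.291

p₁ = P(outcome | exposed) = 980/4188 = 0.234
p₀ = P(outcome | unexposed) = 633/4247 = 0.14905
Overall risk P(Y=1) = π·p₁ + (1−π)·p₀ = 0.719×0.234 + 0.281×0.14905 = 0.21013.
Under exogeneity, PAF = [P(Y=1) − p₀] / P(Y=1).
PAF = (0.21013 − 0.14905) / 0.21013 ≈ 0.2907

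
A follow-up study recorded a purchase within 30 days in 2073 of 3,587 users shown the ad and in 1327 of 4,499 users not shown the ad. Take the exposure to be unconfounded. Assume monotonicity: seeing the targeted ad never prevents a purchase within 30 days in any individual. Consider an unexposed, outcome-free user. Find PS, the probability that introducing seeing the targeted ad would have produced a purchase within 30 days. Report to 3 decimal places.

PS ≈ 0.401

p₁ = P(outcome | exposed) = 2073/3587 = 0.57792
p₀ = P(outcome | unexposed) = 1327/4499 = 0.29495
Under exogeneity and monotonicity, PS = (p₁ − p₀) / (1 − p₀).
PS = (0.57792 − 0.29495) / (1 − 0.29495) = 0.28297 / 0.70505 ≈ 0.4013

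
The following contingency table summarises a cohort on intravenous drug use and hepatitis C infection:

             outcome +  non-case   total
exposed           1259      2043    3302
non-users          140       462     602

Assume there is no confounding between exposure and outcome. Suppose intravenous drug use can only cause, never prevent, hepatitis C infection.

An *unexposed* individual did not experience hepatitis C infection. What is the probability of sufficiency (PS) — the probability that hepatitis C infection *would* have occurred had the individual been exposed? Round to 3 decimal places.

p₁ = P(outcome | exposed) = 1259/3302 = 0.38128
p₀ = P(outcome | unexposed) = 140/602 = 0.23256
Under exogeneity and monotonicity, PS = (p₁ − p₀)/(1 − p₀).
PS = (0.38128 − 0.23256) / 0.76744 ≈ 0.1938

PS ≈ 0.194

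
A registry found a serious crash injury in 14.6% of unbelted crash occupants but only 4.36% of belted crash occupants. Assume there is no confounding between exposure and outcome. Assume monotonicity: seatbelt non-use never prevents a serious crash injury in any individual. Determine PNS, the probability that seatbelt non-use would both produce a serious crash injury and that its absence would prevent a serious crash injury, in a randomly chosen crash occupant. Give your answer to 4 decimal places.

p₁ = 0.146, p₀ = 0.0436.
Under exogeneity and monotonicity, PNS = p₁ − p₀.
PNS = 0.146 − 0.0436 = 0.1024

PNS ≈ 0.1024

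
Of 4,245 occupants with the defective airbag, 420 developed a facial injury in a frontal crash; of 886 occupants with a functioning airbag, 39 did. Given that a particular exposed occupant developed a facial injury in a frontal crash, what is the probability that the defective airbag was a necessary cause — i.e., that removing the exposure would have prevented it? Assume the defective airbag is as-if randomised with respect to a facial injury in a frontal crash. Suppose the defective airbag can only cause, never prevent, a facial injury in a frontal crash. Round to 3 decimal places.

p₁ = P(outcome | exposed) = 420/4245 = 0.09894
p₀ = P(outcome | unexposed) = 39/886 = 0.044018
Under exogeneity and monotonicity, PN = (p₁ − p₀) / p₁.
PN = (0.09894 − 0.044018) / 0.09894 = 0.054922 / 0.09894 ≈ 0.5551

PN ≈ 0.555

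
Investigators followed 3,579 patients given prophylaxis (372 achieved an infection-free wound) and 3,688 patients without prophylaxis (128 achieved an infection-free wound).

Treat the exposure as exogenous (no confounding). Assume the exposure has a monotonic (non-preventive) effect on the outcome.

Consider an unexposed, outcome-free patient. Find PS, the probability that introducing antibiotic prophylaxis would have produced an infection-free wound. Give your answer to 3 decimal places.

p₁ = P(outcome | exposed) = 372/3579 = 0.10394
p₀ = P(outcome | unexposed) = 128/3688 = 0.034707
Under exogeneity and monotonicity, PS = (p₁ − p₀) / (1 − p₀).
PS = (0.10394 − 0.034707) / (1 − 0.034707) = 0.069232 / 0.96529 ≈ 0.0717

PS ≈ 0.072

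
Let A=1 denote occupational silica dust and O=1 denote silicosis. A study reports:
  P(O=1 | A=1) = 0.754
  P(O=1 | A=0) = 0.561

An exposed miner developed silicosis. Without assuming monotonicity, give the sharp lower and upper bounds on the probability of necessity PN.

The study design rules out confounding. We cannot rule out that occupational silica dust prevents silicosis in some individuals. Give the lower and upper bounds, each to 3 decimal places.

0.256 ≤ PN ≤ 0.582

Let p₁ = 0.754, p₀ = 0.561.
Under exogeneity alone the bounds on PN are max{0,(p₁−p₀)/p₁} ≤ PN ≤ min{1,(1−p₀)/p₁}.
  lower = (p₁ − p₀)/p₁ = 0.193 / 0.754 ≈ 0.2560
  upper = min{1, (1 − p₀)/p₁} = 0.439 / 0.754 ≈ 0.5822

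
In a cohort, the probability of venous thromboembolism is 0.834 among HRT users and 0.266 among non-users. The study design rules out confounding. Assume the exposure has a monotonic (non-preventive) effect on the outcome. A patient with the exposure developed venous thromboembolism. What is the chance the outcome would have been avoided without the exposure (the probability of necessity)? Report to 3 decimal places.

Let p₁ = 0.834, p₀ = 0.266.
Under exogeneity and monotonicity, PN = (p₁ − p₀) / p₁.
PN = (0.834 − 0.266) / 0.834 = 0.568 / 0.834 ≈ 0.6811

PN ≈ 0.681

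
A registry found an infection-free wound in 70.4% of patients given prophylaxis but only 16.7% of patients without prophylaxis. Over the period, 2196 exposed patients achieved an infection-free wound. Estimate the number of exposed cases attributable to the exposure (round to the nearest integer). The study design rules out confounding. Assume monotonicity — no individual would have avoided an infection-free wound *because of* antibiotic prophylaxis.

p₁ = 0.704, p₀ = 0.167.
PN = (p₁ − p₀)/p₁ = (0.704 − 0.167) / 0.704 ≈ 0.76278.
Attributable cases ≈ PN × (exposed cases) = 0.76278 × 2196 ≈ 1675.07.

about 1675 cases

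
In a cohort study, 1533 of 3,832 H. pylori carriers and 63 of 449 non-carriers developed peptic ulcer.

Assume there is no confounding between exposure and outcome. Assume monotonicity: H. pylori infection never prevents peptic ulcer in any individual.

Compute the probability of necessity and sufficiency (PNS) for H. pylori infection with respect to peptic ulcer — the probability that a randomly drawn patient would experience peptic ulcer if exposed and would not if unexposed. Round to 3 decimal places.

PNS ≈ 0.260

p₁ = P(outcome | exposed) = 1533/3832 = 0.40005
p₀ = P(outcome | unexposed) = 63/449 = 0.14031
Under exogeneity and monotonicity, PNS = p₁ − p₀.
PNS = 0.40005 − 0.14031 = 0.25974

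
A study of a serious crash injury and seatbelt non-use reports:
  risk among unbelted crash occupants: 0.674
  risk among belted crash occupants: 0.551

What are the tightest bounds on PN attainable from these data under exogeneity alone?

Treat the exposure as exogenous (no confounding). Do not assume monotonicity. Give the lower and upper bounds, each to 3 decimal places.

Let p₁ = 0.674, p₀ = 0.551.
Under exogeneity alone the bounds on PN are max{0,(p₁−p₀)/p₁} ≤ PN ≤ min{1,(1−p₀)/p₁}.
  lower = (p₁ − p₀)/p₁ = 0.123 / 0.674 ≈ 0.1825
  upper = min{1, (1 − p₀)/p₁} = 0.449 / 0.674 ≈ 0.6662

0.182 ≤ PN ≤ 0.666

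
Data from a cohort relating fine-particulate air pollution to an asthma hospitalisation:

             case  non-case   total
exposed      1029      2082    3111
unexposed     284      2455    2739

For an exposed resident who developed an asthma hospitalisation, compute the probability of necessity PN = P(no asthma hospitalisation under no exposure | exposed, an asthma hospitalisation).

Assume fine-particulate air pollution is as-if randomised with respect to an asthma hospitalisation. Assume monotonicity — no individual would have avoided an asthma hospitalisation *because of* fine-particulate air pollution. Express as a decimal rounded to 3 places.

PN ≈ 0.687

p₁ = P(outcome | exposed) = 1029/3111 = 0.33076
p₀ = P(outcome | unexposed) = 284/2739 = 0.10369
Under exogeneity and monotonicity, PN = (p₁ − p₀)/p₁.
PN = (0.33076 − 0.10369) / 0.33076 ≈ 0.6865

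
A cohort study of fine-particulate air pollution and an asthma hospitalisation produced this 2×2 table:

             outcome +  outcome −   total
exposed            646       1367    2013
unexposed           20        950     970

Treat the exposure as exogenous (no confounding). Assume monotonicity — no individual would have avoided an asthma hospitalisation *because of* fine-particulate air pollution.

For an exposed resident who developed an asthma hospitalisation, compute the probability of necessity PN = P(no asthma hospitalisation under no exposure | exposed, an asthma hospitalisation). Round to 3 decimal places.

PN ≈ 0.936

p₁ = P(outcome | exposed) = 646/2013 = 0.32091
p₀ = P(outcome | unexposed) = 20/970 = 0.020619
Under exogeneity and monotonicity, PN = (p₁ − p₀)/p₁.
PN = (0.32091 − 0.020619) / 0.32091 ≈ 0.9358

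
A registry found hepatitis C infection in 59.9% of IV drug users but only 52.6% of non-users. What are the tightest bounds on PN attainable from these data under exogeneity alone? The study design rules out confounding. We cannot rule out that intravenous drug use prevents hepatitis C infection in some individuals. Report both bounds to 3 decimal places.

0.122 ≤ PN ≤ 0.791

p₁ = 0.599, p₀ = 0.526.
Under exogeneity alone the bounds on PN are max{0,(p₁−p₀)/p₁} ≤ PN ≤ min{1,(1−p₀)/p₁}.
  lower = (p₁ − p₀)/p₁ = 0.073 / 0.599 ≈ 0.1219
  upper = min{1, (1 − p₀)/p₁} = 0.474 / 0.599 ≈ 0.7913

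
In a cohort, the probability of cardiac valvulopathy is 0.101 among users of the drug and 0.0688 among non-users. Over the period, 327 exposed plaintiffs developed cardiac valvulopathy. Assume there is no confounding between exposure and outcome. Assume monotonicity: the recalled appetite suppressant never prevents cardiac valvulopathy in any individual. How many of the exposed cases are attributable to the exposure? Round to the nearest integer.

about 104 cases

Let p₁ = 0.101, p₀ = 0.0688.
PN = (p₁ − p₀)/p₁ = (0.101 − 0.0688) / 0.101 ≈ 0.31881.
Attributable cases ≈ PN × (exposed cases) = 0.31881 × 327 ≈ 104.25.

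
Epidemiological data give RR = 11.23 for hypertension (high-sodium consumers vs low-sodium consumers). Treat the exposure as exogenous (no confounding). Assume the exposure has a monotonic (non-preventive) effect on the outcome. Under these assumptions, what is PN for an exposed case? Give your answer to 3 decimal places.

PN ≈ 0.911

Under exogeneity and monotonicity, PN = (RR − 1) / RR = 1 − 1/RR.
PN = (11.23 − 1) / 11.23 = 10.23 / 11.23 ≈ 0.9110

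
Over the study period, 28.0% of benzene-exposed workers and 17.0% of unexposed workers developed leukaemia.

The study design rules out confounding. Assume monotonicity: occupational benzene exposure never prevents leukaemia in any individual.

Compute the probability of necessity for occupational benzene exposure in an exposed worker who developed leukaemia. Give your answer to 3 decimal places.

p₁ = 0.28, p₀ = 0.17.
Under exogeneity and monotonicity, PN = (p₁ − p₀) / p₁.
PN = (0.28 − 0.17) / 0.28 = 0.11 / 0.28 ≈ 0.3929

PN ≈ 0.393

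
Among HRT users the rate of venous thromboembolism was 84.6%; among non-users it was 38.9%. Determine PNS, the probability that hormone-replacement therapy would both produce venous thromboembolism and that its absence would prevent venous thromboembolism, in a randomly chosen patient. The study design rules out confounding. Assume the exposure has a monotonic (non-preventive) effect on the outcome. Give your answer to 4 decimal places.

p₁ = 0.846, p₀ = 0.389.
Under exogeneity and monotonicity, PNS = p₁ − p₀.
PNS = 0.846 − 0.389 = 0.457

PNS ≈ 0.4570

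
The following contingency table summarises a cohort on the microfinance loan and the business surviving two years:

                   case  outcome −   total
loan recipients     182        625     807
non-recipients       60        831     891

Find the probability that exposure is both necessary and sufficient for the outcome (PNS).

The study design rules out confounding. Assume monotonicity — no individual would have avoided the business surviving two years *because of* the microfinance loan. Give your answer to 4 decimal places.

PNS ≈ 0.1582

p₁ = P(outcome | exposed) = 182/807 = 0.22553
p₀ = P(outcome | unexposed) = 60/891 = 0.06734
Under exogeneity and monotonicity, PNS = p₁ − p₀.
PNS = 0.22553 − 0.06734 = 0.15819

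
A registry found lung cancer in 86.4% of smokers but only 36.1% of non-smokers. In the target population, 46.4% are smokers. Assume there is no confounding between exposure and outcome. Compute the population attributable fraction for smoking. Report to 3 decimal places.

PAF ≈ 0.393

p₁ = 0.864, p₀ = 0.361.
Overall risk P(Y=1) = π·p₁ + (1−π)·p₀ = 0.464×0.864 + 0.536×0.361 = 0.59439.
Under exogeneity, PAF = [P(Y=1) − p₀] / P(Y=1).
PAF = (0.59439 − 0.361) / 0.59439 ≈ 0.3927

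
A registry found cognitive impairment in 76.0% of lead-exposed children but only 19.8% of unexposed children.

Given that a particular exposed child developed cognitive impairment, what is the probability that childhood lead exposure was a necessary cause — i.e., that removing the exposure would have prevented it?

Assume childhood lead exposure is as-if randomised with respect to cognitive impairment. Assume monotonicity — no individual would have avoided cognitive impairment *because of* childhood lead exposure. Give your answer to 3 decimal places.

PN ≈ 0.739

p₁ = 0.76, p₀ = 0.198.
Under exogeneity and monotonicity, PN = (p₁ − p₀) / p₁.
PN = (0.76 − 0.198) / 0.76 = 0.562 / 0.76 ≈ 0.7395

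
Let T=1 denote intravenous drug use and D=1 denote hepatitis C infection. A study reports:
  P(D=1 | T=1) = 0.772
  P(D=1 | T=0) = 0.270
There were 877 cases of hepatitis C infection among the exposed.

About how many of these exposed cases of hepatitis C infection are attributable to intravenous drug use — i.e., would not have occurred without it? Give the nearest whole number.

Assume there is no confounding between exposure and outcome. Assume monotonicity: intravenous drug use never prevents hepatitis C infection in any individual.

about 570 cases

Let p₁ = 0.772, p₀ = 0.27.
PN = (p₁ − p₀)/p₁ = (0.772 − 0.27) / 0.772 ≈ 0.65026.
Attributable cases ≈ PN × (exposed cases) = 0.65026 × 877 ≈ 570.28.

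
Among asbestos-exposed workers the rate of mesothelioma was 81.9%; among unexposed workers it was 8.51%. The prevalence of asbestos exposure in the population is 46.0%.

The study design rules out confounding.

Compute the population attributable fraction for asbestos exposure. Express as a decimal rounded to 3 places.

PAF ≈ 0.799

p₁ = 0.819, p₀ = 0.0851.
Overall risk P(Y=1) = π·p₁ + (1−π)·p₀ = 0.46×0.819 + 0.54×0.0851 = 0.42269.
Under exogeneity, PAF = [P(Y=1) − p₀] / P(Y=1).
PAF = (0.42269 − 0.0851) / 0.42269 ≈ 0.7987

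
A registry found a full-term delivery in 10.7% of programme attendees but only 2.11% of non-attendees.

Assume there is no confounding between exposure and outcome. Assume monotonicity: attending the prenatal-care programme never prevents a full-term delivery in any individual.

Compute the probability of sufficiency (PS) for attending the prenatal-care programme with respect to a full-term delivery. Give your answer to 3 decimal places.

p₁ = 0.107, p₀ = 0.0211.
Under exogeneity and monotonicity, PS = (p₁ − p₀) / (1 − p₀).
PS = (0.107 − 0.0211) / (1 − 0.0211) = 0.0859 / 0.9789 ≈ 0.0878

PS ≈ 0.088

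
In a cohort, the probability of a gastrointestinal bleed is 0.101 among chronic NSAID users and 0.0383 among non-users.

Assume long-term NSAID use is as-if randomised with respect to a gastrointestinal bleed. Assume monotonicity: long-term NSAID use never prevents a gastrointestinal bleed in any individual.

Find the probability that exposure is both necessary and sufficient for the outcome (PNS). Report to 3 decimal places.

PNS ≈ 0.063

Let p₁ = 0.101, p₀ = 0.0383.
Under exogeneity and monotonicity, PNS = p₁ − p₀.
PNS = 0.101 − 0.0383 = 0.0627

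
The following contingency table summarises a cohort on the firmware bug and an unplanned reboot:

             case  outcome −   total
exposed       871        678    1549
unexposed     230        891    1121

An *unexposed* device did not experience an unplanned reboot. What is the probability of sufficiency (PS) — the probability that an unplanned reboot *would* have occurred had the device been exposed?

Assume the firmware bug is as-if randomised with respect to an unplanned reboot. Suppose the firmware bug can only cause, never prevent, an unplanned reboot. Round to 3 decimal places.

p₁ = P(outcome | exposed) = 871/1549 = 0.5623
p₀ = P(outcome | unexposed) = 230/1121 = 0.20517
Under exogeneity and monotonicity, PS = (p₁ − p₀) / (1 − p₀).
PS = (0.5623 − 0.20517) / (1 − 0.20517) = 0.35712 / 0.79483 ≈ 0.4493

PS ≈ 0.449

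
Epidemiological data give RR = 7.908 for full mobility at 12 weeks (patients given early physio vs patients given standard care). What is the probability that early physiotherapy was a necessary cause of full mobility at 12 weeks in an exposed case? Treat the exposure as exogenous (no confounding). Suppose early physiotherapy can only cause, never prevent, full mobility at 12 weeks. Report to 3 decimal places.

PN ≈ 0.874

Under exogeneity and monotonicity, PN = (RR − 1) / RR = 1 − 1/RR.
PN = (7.908 − 1) / 7.908 = 6.908 / 7.908 ≈ 0.8735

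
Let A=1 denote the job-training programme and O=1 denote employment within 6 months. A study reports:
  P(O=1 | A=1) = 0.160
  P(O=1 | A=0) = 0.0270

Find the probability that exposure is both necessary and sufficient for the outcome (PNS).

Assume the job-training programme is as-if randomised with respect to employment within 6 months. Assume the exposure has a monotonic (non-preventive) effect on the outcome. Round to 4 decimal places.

Let p₁ = 0.16, p₀ = 0.027.
Under exogeneity and monotonicity, PNS = p₁ − p₀.
PNS = 0.16 − 0.027 = 0.133

PNS ≈ 0.1330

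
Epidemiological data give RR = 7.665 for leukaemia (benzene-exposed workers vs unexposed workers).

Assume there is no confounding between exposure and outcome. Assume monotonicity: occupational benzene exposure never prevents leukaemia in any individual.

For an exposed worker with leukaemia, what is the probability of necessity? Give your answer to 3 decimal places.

PN ≈ 0.870

Under exogeneity and monotonicity, PN = (RR − 1) / RR = 1 − 1/RR.
PN = (7.665 − 1) / 7.665 = 6.665 / 7.665 ≈ 0.8695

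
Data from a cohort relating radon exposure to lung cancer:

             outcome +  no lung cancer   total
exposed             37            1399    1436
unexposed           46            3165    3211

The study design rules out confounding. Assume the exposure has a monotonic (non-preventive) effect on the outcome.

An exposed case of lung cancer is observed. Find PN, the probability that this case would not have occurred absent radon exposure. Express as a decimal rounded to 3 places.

p₁ = P(outcome | exposed) = 37/1436 = 0.025766
p₀ = P(outcome | unexposed) = 46/3211 = 0.014326
Under exogeneity and monotonicity, PN = (p₁ − p₀) / p₁.
PN = (0.025766 − 0.014326) / 0.025766 = 0.01144 / 0.025766 ≈ 0.4440

PN ≈ 0.444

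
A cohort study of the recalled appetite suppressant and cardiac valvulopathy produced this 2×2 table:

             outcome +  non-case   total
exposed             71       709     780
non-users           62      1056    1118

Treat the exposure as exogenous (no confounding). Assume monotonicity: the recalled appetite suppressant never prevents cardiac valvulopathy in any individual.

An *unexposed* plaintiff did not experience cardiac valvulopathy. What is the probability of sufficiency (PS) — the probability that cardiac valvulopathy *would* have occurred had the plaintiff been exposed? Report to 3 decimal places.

p₁ = P(outcome | exposed) = 71/780 = 0.091026
p₀ = P(outcome | unexposed) = 62/1118 = 0.055456
Under exogeneity and monotonicity, PS = (p₁ − p₀) / (1 − p₀).
PS = (0.091026 − 0.055456) / (1 − 0.055456) = 0.035569 / 0.94454 ≈ 0.0377

PS ≈ 0.038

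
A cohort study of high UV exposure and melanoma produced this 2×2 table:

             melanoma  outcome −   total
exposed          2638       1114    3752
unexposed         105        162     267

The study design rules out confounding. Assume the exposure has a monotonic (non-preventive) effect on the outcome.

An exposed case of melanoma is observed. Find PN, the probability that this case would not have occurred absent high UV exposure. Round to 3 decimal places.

PN ≈ 0.441

p₁ = P(outcome | exposed) = 2638/3752 = 0.70309
p₀ = P(outcome | unexposed) = 105/267 = 0.39326
Under exogeneity and monotonicity, PN = (p₁ − p₀) / p₁.
PN = (0.70309 − 0.39326) / 0.70309 = 0.30983 / 0.70309 ≈ 0.4407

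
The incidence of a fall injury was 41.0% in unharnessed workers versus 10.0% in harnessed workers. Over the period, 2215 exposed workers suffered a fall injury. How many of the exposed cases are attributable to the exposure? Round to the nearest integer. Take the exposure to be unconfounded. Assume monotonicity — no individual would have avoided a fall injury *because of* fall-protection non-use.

p₁ = 0.41, p₀ = 0.1.
PN = (p₁ − p₀)/p₁ = (0.41 − 0.1) / 0.41 ≈ 0.75610.
Attributable cases ≈ PN × (exposed cases) = 0.75610 × 2215 ≈ 1674.76.

about 1675 cases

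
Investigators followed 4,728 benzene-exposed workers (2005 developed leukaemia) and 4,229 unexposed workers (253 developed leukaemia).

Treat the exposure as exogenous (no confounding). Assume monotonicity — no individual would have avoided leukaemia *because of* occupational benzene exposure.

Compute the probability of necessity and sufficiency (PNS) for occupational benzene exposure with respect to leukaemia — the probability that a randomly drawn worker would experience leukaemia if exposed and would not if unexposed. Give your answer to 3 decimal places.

PNS ≈ 0.364

p₁ = P(outcome | exposed) = 2005/4728 = 0.42407
p₀ = P(outcome | unexposed) = 253/4229 = 0.059825
Under exogeneity and monotonicity, PNS = p₁ − p₀.
PNS = 0.42407 − 0.059825 = 0.36424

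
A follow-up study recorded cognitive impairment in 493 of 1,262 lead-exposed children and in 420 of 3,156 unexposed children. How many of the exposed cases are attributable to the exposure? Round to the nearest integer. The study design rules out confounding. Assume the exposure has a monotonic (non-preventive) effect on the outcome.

p₁ = P(outcome | exposed) = 493/1262 = 0.39065
p₀ = P(outcome | unexposed) = 420/3156 = 0.13308
PN = (p₁ − p₀)/p₁ = (0.39065 − 0.13308) / 0.39065 ≈ 0.65934.
Attributable cases ≈ PN × (exposed cases) = 0.65934 × 493 ≈ 325.05.

about 325 cases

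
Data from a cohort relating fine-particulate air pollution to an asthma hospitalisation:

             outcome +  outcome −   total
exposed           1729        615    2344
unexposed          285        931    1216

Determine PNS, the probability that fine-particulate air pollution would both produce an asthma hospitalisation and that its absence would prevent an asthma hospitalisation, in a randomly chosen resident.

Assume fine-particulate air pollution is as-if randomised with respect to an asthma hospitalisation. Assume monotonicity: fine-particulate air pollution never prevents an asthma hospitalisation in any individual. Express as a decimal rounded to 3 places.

PNS ≈ 0.503

p₁ = P(outcome | exposed) = 1729/2344 = 0.73763
p₀ = P(outcome | unexposed) = 285/1216 = 0.23438
Under exogeneity and monotonicity, PNS = p₁ − p₀.
PNS = 0.73763 − 0.23438 = 0.50325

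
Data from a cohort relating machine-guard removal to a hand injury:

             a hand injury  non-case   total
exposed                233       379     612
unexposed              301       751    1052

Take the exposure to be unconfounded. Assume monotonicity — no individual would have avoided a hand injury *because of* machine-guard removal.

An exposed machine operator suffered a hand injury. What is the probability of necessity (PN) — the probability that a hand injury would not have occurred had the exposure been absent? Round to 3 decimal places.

PN ≈ 0.248

p₁ = P(outcome | exposed) = 233/612 = 0.38072
p₀ = P(outcome | unexposed) = 301/1052 = 0.28612
Under exogeneity and monotonicity, PN = (p₁ − p₀)/p₁.
PN = (0.38072 − 0.28612) / 0.38072 ≈ 0.2485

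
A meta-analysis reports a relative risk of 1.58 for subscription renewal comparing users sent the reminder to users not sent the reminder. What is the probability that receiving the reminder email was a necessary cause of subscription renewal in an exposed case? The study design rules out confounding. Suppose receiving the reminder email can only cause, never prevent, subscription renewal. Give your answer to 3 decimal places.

Under exogeneity and monotonicity, PN = (RR − 1) / RR = 1 − 1/RR.
PN = (1.58 − 1) / 1.58 = 0.58 / 1.58 ≈ 0.3671

PN ≈ 0.367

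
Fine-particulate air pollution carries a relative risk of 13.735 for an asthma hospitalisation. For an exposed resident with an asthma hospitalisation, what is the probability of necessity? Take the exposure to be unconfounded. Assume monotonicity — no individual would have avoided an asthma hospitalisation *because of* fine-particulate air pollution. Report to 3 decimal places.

PN ≈ 0.927

Under exogeneity and monotonicity, PN = (RR − 1) / RR = 1 − 1/RR.
PN = (13.735 − 1) / 13.735 = 12.73 / 13.735 ≈ 0.9272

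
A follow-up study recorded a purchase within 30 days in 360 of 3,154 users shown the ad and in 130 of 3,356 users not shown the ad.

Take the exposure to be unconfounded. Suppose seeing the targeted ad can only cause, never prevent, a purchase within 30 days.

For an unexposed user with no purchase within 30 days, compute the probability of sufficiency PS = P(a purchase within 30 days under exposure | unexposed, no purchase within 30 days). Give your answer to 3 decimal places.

PS ≈ 0.078

p₁ = P(outcome | exposed) = 360/3154 = 0.11414
p₀ = P(outcome | unexposed) = 130/3356 = 0.038737
Under exogeneity and monotonicity, PS = (p₁ − p₀) / (1 − p₀).
PS = (0.11414 − 0.038737) / (1 − 0.038737) = 0.075404 / 0.96126 ≈ 0.0784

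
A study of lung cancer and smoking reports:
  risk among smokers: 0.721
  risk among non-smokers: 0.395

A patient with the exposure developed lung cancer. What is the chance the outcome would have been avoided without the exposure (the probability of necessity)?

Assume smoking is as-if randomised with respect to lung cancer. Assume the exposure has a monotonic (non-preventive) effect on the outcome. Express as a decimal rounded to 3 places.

Let p₁ = 0.721, p₀ = 0.395.
Under exogeneity and monotonicity, PN = (p₁ − p₀) / p₁.
PN = (0.721 − 0.395) / 0.721 = 0.326 / 0.721 ≈ 0.4521

PN ≈ 0.452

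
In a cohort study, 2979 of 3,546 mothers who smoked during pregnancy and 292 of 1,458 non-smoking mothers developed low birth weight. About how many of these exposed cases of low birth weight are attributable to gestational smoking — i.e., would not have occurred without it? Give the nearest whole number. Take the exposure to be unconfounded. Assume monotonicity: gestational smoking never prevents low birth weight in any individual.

p₁ = P(outcome | exposed) = 2979/3546 = 0.8401
p₀ = P(outcome | unexposed) = 292/1458 = 0.20027
PN = (p₁ − p₀)/p₁ = (0.8401 − 0.20027) / 0.8401 ≈ 0.76161.
Attributable cases ≈ PN × (exposed cases) = 0.76161 × 2979 ≈ 2268.83.

about 2269 cases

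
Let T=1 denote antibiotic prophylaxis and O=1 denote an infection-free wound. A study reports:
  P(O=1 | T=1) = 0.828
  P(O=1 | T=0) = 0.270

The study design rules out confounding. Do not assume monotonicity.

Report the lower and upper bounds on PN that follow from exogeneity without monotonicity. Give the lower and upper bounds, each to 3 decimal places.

0.674 ≤ PN ≤ 0.882

Let p₁ = 0.828, p₀ = 0.27.
Under exogeneity alone the bounds on PN are max{0,(p₁−p₀)/p₁} ≤ PN ≤ min{1,(1−p₀)/p₁}.
  lower = (p₁ − p₀)/p₁ = 0.558 / 0.828 ≈ 0.6739
  upper = min{1, (1 − p₀)/p₁} = 0.73 / 0.828 ≈ 0.8816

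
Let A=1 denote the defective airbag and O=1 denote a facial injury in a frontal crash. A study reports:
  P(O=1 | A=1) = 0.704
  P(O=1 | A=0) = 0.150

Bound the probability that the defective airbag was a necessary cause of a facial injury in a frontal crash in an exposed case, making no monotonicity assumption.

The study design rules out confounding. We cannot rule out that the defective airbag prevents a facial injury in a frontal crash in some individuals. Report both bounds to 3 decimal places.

Let p₁ = 0.704, p₀ = 0.15.
Under exogeneity alone the bounds on PN are max{0,(p₁−p₀)/p₁} ≤ PN ≤ min{1,(1−p₀)/p₁}.
  lower = (p₁ − p₀)/p₁ = 0.554 / 0.704 ≈ 0.7869
  upper = min{1, (1 − p₀)/p₁} = 0.85 / 0.704 ≈ 1.2074 → capped at 1

0.787 ≤ PN ≤ 1.000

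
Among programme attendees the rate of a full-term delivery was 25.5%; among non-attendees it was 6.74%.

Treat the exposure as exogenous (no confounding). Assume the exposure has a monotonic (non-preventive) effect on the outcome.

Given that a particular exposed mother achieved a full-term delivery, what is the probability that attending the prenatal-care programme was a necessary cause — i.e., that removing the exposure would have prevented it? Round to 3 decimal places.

p₁ = 0.255, p₀ = 0.0674.
Under exogeneity and monotonicity, PN = (p₁ − p₀) / p₁.
PN = (0.255 − 0.0674) / 0.255 = 0.1876 / 0.255 ≈ 0.7357

PN ≈ 0.736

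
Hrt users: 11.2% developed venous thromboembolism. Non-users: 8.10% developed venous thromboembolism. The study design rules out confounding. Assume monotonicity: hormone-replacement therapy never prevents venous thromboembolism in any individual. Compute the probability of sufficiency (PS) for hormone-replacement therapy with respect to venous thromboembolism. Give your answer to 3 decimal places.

p₁ = 0.112, p₀ = 0.081.
Under exogeneity and monotonicity, PS = (p₁ − p₀) / (1 − p₀).
PS = (0.112 − 0.081) / (1 − 0.081) = 0.031 / 0.919 ≈ 0.0337

PS ≈ 0.034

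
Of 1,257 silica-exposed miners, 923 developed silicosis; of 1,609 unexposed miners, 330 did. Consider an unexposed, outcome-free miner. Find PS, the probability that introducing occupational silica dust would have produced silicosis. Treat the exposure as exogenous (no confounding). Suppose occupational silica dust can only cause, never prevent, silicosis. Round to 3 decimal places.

p₁ = P(outcome | exposed) = 923/1257 = 0.73429
p₀ = P(outcome | unexposed) = 330/1609 = 0.2051
Under exogeneity and monotonicity, PS = (p₁ − p₀) / (1 − p₀).
PS = (0.73429 − 0.2051) / (1 − 0.2051) = 0.52919 / 0.7949 ≈ 0.6657

PS ≈ 0.666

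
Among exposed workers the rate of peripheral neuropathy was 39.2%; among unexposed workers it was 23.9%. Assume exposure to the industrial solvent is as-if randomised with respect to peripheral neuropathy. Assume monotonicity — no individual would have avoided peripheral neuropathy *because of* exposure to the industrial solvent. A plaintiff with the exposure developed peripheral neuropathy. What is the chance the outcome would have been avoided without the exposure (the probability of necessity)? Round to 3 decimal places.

p₁ = 0.392, p₀ = 0.239.
Under exogeneity and monotonicity, PN = (p₁ − p₀) / p₁.
PN = (0.392 − 0.239) / 0.392 = 0.153 / 0.392 ≈ 0.3903

PN ≈ 0.390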